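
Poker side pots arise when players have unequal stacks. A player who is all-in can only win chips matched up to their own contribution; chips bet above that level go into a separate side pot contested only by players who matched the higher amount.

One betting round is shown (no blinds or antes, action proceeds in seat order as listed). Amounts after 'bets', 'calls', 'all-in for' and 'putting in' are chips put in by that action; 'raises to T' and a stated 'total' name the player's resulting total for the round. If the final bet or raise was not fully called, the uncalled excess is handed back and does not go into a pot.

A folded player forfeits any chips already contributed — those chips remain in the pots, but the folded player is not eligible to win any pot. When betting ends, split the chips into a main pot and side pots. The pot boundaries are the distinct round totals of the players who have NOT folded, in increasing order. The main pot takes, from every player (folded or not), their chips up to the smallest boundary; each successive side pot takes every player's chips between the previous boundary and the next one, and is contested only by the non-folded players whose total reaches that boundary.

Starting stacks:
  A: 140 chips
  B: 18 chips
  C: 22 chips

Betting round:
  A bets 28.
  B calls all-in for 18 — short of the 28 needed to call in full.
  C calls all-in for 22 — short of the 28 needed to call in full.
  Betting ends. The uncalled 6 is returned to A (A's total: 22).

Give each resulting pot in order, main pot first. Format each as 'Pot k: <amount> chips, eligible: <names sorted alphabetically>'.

Pot 1: 54 chips, eligible: A, B, C
Pot 2: 8 chips, eligible: A, C

Derivation:
Contributions (after 6 returned to A): A=22, B=18, C=22
Pot levels (distinct totals of non-folded players): 18, 22
Layer 1-18: 18 each from A, B, C = 18*3 = 54 chips; eligible A, B, C
Layer 19-22: 4 each from A, C = 4*2 = 8 chips; eligible A, C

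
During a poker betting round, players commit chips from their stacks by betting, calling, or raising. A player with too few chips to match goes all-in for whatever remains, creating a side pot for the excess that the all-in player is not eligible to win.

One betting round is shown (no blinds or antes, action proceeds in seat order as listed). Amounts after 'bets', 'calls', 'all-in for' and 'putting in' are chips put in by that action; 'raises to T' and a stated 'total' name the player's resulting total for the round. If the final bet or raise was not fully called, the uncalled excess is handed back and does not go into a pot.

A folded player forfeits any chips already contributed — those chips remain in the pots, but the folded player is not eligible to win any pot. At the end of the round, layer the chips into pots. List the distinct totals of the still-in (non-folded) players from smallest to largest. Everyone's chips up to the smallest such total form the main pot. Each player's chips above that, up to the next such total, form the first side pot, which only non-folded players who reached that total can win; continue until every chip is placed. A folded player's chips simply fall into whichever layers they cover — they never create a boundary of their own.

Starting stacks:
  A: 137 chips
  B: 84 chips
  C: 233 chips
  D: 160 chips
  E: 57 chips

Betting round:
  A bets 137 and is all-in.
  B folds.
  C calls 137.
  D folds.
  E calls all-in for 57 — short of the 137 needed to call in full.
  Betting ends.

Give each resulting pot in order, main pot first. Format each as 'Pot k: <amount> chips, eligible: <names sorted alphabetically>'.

Contributions: A=137, C=137, E=57
Folded: B, D
Pot levels (distinct totals of non-folded players): 57, 137
Layer 1-57: 57 each from A, C, E = 57*3 = 171 chips; eligible A, C, E
Layer 58-137: 80 each from A, C = 80*2 = 160 chips; eligible A, C

Pot 1: 171 chips, eligible: A, C, E
Pot 2: 160 chips, eligible: A, C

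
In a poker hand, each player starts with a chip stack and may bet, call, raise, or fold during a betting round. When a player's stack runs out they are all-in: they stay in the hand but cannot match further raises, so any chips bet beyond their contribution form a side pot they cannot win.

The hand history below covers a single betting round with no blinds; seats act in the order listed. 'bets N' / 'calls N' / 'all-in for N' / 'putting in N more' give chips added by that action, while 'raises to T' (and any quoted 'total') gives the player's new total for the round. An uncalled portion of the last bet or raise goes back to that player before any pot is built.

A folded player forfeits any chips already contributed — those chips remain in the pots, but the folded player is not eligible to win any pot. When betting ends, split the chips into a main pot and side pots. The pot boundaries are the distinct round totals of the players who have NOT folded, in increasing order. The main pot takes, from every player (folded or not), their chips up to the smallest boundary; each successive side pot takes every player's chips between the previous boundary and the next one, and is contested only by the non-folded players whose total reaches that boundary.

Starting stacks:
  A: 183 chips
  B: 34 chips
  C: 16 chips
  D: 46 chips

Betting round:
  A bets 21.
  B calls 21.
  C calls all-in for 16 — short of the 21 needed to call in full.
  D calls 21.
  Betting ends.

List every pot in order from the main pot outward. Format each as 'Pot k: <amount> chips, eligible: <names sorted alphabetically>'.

Contributions: A=21, B=21, C=16, D=21
Pot levels (distinct totals of non-folded players): 16, 21
Layer 1-16: 16 each from A, B, C, D = 16*4 = 64 chips; eligible A, B, C, D
Layer 17-21: 5 each from A, B, D = 5*3 = 15 chips; eligible A, B, D

Pot 1: 64 chips, eligible: A, B, C, D
Pot 2: 15 chips, eligible: A, B, D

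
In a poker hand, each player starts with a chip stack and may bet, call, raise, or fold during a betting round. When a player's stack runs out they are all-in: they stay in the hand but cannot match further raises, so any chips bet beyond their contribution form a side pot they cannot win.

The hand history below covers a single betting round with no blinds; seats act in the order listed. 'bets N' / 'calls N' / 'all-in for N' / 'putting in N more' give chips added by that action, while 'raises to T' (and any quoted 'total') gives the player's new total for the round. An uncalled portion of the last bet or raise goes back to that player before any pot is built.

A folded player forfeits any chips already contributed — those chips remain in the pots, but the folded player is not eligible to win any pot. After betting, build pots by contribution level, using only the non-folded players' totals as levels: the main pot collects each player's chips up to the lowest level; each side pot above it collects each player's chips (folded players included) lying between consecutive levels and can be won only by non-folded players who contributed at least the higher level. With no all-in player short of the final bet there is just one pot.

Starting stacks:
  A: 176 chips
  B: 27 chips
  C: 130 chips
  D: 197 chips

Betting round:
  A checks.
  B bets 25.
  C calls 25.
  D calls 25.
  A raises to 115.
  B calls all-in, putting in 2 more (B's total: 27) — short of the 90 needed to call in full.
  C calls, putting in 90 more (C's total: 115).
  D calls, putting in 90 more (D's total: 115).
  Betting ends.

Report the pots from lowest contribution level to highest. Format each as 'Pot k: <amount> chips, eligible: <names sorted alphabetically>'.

Contributions: A=115, B=27, C=115, D=115
Pot levels (distinct totals of non-folded players): 27, 115
Layer 1-27: 27 each from A, B, C, D = 27*4 = 108 chips; eligible A, B, C, D
Layer 28-115: 88 each from A, C, D = 88*3 = 264 chips; eligible A, C, D

Pot 1: 108 chips, eligible: A, B, C, D
Pot 2: 264 chips, eligible: A, C, D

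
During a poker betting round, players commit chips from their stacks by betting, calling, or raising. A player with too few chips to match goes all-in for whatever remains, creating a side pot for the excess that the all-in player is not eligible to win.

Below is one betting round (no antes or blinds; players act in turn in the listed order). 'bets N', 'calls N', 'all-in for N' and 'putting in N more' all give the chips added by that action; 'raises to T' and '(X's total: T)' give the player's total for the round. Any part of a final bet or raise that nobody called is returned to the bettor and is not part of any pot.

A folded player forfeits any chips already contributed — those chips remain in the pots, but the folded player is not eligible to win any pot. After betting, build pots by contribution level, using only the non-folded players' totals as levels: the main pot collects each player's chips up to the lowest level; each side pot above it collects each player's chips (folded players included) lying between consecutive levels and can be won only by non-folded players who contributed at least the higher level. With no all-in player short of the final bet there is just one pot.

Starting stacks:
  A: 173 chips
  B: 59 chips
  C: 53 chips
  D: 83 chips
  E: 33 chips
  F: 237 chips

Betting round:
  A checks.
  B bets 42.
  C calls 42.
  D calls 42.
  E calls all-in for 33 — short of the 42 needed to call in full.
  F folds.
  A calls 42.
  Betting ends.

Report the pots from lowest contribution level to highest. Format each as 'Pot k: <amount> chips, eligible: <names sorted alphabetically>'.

Pot 1: 165 chips, eligible: A, B, C, D, E
Pot 2: 36 chips, eligible: A, B, C, D

Derivation:
Contributions: A=42, B=42, C=42, D=42, E=33
Folded: F
Pot levels (distinct totals of non-folded players): 33, 42
Layer 1-33: 33 each from A, B, C, D, E = 33*5 = 165 chips; eligible A, B, C, D, E
Layer 34-42: 9 each from A, B, C, D = 9*4 = 36 chips; eligible A, B, C, D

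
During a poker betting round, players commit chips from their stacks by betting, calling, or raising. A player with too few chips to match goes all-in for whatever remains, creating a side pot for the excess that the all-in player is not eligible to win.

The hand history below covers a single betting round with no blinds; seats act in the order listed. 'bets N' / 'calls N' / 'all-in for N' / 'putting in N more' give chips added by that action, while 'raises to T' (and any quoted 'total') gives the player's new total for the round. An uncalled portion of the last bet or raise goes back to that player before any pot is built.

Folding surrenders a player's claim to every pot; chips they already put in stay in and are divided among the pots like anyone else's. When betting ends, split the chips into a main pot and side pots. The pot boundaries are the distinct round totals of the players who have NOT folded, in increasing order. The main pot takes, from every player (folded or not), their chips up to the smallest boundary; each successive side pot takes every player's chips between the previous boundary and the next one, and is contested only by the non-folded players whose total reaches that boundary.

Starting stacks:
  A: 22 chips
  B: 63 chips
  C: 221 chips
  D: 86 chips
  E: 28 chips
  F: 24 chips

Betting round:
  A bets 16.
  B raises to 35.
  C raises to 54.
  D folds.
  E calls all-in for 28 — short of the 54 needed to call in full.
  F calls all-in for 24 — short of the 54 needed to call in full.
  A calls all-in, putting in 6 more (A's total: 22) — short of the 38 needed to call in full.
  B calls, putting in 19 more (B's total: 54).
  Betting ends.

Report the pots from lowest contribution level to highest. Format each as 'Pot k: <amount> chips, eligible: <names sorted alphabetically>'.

Contributions: A=22, B=54, C=54, E=28, F=24
Folded: D
Pot levels (distinct totals of non-folded players): 22, 24, 28, 54
Layer 1-22: 22 each from A, B, C, E, F = 22*5 = 110 chips; eligible A, B, C, E, F
Layer 23-24: 2 each from B, C, E, F = 2*4 = 8 chips; eligible B, C, E, F
Layer 25-28: 4 each from B, C, E = 4*3 = 12 chips; eligible B, C, E
Layer 29-54: 26 each from B, C = 26*2 = 52 chips; eligible B, C

Pot 1: 110 chips, eligible: A, B, C, E, F
Pot 2: 8 chips, eligible: B, C, E, F
Pot 3: 12 chips, eligible: B, C, E
Pot 4: 52 chips, eligible: B, C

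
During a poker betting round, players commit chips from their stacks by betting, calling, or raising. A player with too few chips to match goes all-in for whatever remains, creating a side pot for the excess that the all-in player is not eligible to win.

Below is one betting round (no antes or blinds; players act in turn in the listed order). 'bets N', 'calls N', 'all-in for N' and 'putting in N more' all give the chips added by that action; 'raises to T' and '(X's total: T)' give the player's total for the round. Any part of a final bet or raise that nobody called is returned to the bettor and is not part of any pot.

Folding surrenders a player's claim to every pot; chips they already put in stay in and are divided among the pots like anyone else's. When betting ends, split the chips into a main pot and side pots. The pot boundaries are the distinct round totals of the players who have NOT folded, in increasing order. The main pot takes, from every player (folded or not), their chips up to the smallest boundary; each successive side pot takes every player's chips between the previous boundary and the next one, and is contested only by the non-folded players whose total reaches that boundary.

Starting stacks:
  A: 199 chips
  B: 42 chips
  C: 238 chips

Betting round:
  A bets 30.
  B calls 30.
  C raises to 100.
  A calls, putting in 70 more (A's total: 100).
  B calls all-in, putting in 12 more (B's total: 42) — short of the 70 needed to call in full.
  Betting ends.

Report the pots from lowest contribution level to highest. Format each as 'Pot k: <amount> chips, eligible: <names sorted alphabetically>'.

Contributions: A=100, B=42, C=100
Pot levels (distinct totals of non-folded players): 42, 100
Layer 1-42: 42 each from A, B, C = 42*3 = 126 chips; eligible A, B, C
Layer 43-100: 58 each from A, C = 58*2 = 116 chips; eligible A, C

Pot 1: 126 chips, eligible: A, B, C
Pot 2: 116 chips, eligible: A, C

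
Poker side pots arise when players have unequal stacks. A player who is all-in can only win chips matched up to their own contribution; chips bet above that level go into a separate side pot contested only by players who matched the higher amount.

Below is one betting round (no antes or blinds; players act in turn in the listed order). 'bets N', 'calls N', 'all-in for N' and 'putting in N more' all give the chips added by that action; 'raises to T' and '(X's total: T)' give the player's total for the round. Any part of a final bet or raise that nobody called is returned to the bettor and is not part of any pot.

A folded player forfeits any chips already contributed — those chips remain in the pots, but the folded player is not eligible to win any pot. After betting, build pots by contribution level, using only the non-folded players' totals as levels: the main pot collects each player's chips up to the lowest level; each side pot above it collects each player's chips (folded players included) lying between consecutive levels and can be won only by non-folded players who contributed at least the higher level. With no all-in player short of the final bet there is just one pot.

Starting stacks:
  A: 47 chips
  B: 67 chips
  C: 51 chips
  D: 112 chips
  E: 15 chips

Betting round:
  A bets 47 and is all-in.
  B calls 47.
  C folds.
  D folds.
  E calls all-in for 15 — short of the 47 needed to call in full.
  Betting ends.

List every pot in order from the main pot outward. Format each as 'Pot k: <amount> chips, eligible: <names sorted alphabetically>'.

Contributions: A=47, B=47, E=15
Folded: C, D
Pot levels (distinct totals of non-folded players): 15, 47
Layer 1-15: 15 each from A, B, E = 15*3 = 45 chips; eligible A, B, E
Layer 16-47: 32 each from A, B = 32*2 = 64 chips; eligible A, B

Pot 1: 45 chips, eligible: A, B, E
Pot 2: 64 chips, eligible: A, B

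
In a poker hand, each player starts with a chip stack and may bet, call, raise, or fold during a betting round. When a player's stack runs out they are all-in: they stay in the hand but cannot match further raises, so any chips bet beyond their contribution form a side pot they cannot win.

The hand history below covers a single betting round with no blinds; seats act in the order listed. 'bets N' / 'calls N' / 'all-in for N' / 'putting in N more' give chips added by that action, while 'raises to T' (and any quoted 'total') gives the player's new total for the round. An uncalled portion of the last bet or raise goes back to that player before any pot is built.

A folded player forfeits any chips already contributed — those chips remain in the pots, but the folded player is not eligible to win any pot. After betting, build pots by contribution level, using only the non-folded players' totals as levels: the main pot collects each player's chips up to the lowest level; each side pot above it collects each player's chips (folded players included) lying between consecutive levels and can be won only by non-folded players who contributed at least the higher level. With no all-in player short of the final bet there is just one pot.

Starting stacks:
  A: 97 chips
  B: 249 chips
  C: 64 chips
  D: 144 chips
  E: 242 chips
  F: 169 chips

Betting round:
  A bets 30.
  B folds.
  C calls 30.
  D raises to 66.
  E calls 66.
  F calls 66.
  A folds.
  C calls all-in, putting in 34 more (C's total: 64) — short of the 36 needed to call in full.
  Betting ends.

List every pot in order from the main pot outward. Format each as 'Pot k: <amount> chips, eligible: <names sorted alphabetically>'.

Pot 1: 286 chips, eligible: C, D, E, F
Pot 2: 6 chips, eligible: D, E, F

Derivation:
Contributions: A=30, C=64, D=66, E=66, F=66
Folded: A, B
Pot levels (distinct totals of non-folded players): 64, 66
Layer 1-64: A 30 + C 64 + D 64 + E 64 + F 64 = 286 chips; eligible C, D, E, F
Layer 65-66: 2 each from D, E, F = 2*3 = 6 chips; eligible D, E, F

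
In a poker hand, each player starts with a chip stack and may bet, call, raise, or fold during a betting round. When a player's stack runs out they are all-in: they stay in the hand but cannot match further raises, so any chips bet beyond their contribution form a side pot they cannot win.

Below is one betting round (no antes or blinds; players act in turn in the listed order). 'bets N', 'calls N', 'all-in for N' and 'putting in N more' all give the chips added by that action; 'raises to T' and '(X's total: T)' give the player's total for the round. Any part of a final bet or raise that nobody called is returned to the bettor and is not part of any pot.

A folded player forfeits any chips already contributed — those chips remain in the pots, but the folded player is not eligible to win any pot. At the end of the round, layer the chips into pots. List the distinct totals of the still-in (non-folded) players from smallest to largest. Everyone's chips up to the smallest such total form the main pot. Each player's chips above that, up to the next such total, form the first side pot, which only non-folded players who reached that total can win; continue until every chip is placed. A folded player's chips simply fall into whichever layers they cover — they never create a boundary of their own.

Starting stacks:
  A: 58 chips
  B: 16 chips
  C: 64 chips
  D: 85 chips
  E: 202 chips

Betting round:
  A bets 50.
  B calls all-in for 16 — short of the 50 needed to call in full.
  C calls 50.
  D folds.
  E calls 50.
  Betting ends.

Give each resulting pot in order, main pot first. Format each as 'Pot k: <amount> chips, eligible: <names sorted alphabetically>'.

Pot 1: 64 chips, eligible: A, B, C, E
Pot 2: 102 chips, eligible: A, C, E

Derivation:
Contributions: A=50, B=16, C=50, E=50
Folded: D
Pot levels (distinct totals of non-folded players): 16, 50
Layer 1-16: 16 each from A, B, C, E = 16*4 = 64 chips; eligible A, B, C, E
Layer 17-50: 34 each from A, C, E = 34*3 = 102 chips; eligible A, C, E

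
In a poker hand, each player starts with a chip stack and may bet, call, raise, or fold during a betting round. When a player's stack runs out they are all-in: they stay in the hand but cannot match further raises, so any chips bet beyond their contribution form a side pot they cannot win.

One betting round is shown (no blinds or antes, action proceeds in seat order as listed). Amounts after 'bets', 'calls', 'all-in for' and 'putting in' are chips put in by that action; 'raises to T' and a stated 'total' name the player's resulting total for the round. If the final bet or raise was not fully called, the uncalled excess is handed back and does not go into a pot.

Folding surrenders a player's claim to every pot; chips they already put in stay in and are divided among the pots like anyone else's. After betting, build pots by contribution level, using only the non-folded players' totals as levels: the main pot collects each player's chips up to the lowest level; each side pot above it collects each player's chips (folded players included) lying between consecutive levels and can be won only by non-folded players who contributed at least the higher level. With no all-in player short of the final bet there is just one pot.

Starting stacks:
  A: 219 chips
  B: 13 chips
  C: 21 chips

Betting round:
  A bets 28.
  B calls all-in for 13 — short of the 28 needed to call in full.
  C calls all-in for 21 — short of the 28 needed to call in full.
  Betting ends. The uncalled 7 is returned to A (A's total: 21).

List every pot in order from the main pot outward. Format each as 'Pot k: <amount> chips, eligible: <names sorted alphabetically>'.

Contributions (after 7 returned to A): A=21, B=13, C=21
Pot levels (distinct totals of non-folded players): 13, 21
Layer 1-13: 13 each from A, B, C = 13*3 = 39 chips; eligible A, B, C
Layer 14-21: 8 each from A, C = 8*2 = 16 chips; eligible A, C

Pot 1: 39 chips, eligible: A, B, C
Pot 2: 16 chips, eligible: A, C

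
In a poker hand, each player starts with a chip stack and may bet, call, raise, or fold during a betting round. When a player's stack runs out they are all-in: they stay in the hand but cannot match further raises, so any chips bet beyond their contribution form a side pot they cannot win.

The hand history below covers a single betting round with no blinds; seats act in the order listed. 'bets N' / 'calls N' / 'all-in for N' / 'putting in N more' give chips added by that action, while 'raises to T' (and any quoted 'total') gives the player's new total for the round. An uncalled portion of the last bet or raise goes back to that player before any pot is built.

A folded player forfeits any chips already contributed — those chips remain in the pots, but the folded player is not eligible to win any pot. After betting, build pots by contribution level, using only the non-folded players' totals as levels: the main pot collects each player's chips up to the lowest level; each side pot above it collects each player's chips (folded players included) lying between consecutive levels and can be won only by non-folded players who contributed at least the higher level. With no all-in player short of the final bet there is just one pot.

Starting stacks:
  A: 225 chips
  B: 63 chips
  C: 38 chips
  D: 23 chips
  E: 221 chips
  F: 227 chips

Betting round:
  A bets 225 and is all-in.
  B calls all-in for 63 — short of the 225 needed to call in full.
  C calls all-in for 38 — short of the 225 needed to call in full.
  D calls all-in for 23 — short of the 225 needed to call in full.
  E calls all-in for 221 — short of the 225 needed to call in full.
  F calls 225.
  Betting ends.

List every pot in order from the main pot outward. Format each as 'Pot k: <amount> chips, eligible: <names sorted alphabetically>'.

Pot 1: 138 chips, eligible: A, B, C, D, E, F
Pot 2: 75 chips, eligible: A, B, C, E, F
Pot 3: 100 chips, eligible: A, B, E, F
Pot 4: 474 chips, eligible: A, E, F
Pot 5: 8 chips, eligible: A, F

Derivation:
Contributions: A=225, B=63, C=38, D=23, E=221, F=225
Pot levels (distinct totals of non-folded players): 23, 38, 63, 221, 225
Layer 1-23: 23 each from A, B, C, D, E, F = 23*6 = 138 chips; eligible A, B, C, D, E, F
Layer 24-38: 15 each from A, B, C, E, F = 15*5 = 75 chips; eligible A, B, C, E, F
Layer 39-63: 25 each from A, B, E, F = 25*4 = 100 chips; eligible A, B, E, F
Layer 64-221: 158 each from A, E, F = 158*3 = 474 chips; eligible A, E, F
Layer 222-225: 4 each from A, F = 4*2 = 8 chips; eligible A, F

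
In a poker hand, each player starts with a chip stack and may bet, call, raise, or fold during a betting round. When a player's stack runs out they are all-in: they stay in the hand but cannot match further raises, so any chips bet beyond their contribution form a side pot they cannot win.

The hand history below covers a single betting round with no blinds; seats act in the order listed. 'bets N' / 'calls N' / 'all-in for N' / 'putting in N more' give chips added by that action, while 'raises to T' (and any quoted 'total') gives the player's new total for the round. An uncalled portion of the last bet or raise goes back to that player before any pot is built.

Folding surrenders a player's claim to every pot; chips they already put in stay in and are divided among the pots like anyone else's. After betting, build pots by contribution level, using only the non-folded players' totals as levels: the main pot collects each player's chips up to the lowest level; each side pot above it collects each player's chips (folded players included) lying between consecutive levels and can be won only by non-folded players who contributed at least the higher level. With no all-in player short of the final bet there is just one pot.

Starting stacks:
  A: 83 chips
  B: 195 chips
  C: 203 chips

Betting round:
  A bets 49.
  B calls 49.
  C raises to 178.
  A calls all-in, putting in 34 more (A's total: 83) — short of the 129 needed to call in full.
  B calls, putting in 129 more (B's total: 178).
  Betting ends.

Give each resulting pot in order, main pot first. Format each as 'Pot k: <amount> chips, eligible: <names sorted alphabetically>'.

Contributions: A=83, B=178, C=178
Pot levels (distinct totals of non-folded players): 83, 178
Layer 1-83: 83 each from A, B, C = 83*3 = 249 chips; eligible A, B, C
Layer 84-178: 95 each from B, C = 95*2 = 190 chips; eligible B, C

Pot 1: 249 chips, eligible: A, B, C
Pot 2: 190 chips, eligible: B, C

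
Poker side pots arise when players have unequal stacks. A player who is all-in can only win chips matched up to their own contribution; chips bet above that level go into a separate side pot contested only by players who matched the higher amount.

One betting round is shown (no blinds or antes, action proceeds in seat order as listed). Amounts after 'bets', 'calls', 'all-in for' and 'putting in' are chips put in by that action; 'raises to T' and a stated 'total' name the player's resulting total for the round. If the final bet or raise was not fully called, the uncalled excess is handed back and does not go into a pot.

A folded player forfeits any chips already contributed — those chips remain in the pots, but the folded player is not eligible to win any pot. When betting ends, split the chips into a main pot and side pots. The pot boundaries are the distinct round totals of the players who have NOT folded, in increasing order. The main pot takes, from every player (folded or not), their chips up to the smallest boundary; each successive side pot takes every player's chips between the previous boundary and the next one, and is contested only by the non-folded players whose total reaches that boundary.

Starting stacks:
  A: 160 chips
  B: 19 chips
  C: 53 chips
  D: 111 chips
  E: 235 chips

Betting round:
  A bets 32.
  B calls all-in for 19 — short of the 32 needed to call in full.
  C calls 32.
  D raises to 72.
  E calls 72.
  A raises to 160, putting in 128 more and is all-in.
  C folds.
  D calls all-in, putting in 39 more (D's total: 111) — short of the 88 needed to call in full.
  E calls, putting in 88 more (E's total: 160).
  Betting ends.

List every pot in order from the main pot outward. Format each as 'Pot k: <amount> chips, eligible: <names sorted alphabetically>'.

Pot 1: 95 chips, eligible: A, B, D, E
Pot 2: 289 chips, eligible: A, D, E
Pot 3: 98 chips, eligible: A, E

Derivation:
Contributions: A=160, B=19, C=32, D=111, E=160
Folded: C
Pot levels (distinct totals of non-folded players): 19, 111, 160
Layer 1-19: 19 each from A, B, C, D, E = 19*5 = 95 chips; eligible A, B, D, E
Layer 20-111: A 92 + C 13 + D 92 + E 92 = 289 chips; eligible A, D, E
Layer 112-160: 49 each from A, E = 49*2 = 98 chips; eligible A, E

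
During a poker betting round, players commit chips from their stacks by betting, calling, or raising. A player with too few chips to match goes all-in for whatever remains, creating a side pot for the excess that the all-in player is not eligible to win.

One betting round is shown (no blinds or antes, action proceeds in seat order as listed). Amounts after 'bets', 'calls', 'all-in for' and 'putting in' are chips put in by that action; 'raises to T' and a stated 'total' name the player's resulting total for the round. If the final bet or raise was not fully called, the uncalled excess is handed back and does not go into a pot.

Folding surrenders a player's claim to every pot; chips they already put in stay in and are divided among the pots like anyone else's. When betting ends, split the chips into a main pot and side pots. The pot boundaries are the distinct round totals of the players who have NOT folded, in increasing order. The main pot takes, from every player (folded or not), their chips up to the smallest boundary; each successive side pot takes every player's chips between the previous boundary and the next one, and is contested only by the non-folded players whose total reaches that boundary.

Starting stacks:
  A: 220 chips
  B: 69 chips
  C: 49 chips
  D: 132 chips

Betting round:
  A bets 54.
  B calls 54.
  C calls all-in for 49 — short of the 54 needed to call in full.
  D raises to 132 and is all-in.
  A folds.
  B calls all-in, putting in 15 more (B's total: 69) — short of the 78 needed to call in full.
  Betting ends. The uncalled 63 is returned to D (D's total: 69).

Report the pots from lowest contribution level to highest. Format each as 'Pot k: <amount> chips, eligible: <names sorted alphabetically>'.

Contributions (after 63 returned to D): A=54, B=69, C=49, D=69
Folded: A
Pot levels (distinct totals of non-folded players): 49, 69
Layer 1-49: 49 each from A, B, C, D = 49*4 = 196 chips; eligible B, C, D
Layer 50-69: A 5 + B 20 + D 20 = 45 chips; eligible B, D

Pot 1: 196 chips, eligible: B, C, D
Pot 2: 45 chips, eligible: B, D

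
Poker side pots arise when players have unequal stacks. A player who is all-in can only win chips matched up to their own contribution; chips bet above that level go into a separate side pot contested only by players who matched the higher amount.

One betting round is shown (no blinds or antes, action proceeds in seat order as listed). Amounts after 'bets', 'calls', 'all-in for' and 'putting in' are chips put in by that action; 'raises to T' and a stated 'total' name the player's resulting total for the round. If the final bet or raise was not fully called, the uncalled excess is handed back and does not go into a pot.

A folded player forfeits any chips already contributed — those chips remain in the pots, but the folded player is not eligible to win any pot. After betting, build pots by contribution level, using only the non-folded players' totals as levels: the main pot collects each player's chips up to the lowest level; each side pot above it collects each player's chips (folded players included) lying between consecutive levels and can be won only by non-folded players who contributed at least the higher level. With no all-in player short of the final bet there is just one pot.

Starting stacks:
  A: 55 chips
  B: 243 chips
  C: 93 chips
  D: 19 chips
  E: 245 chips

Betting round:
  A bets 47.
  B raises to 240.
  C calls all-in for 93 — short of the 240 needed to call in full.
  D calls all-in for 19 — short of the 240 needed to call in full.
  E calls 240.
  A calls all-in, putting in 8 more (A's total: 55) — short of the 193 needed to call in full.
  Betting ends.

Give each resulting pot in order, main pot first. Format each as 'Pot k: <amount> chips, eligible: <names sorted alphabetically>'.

Contributions: A=55, B=240, C=93, D=19, E=240
Pot levels (distinct totals of non-folded players): 19, 55, 93, 240
Layer 1-19: 19 each from A, B, C, D, E = 19*5 = 95 chips; eligible A, B, C, D, E
Layer 20-55: 36 each from A, B, C, E = 36*4 = 144 chips; eligible A, B, C, E
Layer 56-93: 38 each from B, C, E = 38*3 = 114 chips; eligible B, C, E
Layer 94-240: 147 each from B, E = 147*2 = 294 chips; eligible B, E

Pot 1: 95 chips, eligible: A, B, C, D, E
Pot 2: 144 chips, eligible: A, B, C, E
Pot 3: 114 chips, eligible: B, C, E
Pot 4: 294 chips, eligible: B, E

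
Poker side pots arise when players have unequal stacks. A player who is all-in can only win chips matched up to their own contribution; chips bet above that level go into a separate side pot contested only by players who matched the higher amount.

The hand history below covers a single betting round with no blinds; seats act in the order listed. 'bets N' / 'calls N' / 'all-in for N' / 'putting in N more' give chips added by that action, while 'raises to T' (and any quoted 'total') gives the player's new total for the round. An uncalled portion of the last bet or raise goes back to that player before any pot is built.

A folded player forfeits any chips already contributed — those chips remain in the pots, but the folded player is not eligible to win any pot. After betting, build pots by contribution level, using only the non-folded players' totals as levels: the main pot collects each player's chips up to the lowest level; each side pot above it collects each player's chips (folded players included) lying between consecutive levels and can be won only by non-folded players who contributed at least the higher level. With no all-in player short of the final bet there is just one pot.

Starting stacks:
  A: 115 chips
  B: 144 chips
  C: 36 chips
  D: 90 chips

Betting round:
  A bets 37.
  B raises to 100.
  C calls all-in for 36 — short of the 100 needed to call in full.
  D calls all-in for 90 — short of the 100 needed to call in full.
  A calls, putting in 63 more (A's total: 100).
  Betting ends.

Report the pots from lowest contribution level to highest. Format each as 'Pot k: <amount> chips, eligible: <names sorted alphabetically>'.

Pot 1: 144 chips, eligible: A, B, C, D
Pot 2: 162 chips, eligible: A, B, D
Pot 3: 20 chips, eligible: A, B

Derivation:
Contributions: A=100, B=100, C=36, D=90
Pot levels (distinct totals of non-folded players): 36, 90, 100
Layer 1-36: 36 each from A, B, C, D = 36*4 = 144 chips; eligible A, B, C, D
Layer 37-90: 54 each from A, B, D = 54*3 = 162 chips; eligible A, B, D
Layer 91-100: 10 each from A, B = 10*2 = 20 chips; eligible A, B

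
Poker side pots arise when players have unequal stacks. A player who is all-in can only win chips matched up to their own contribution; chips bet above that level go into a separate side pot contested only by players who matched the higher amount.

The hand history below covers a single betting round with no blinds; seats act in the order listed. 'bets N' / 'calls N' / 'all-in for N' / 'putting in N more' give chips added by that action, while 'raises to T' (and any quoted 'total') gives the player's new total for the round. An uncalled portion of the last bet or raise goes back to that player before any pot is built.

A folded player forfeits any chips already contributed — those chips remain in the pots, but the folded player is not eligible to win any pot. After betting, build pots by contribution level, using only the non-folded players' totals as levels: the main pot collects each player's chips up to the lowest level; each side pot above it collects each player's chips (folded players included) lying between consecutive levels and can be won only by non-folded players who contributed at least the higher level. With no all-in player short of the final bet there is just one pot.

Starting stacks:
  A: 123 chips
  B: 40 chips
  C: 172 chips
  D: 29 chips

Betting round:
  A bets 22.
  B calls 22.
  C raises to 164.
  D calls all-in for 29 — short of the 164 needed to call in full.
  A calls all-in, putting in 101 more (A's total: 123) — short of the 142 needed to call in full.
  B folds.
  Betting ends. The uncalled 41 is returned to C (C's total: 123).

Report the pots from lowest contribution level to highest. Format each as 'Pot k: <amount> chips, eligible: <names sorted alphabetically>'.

Contributions (after 41 returned to C): A=123, B=22, C=123, D=29
Folded: B
Pot levels (distinct totals of non-folded players): 29, 123
Layer 1-29: A 29 + B 22 + C 29 + D 29 = 109 chips; eligible A, C, D
Layer 30-123: 94 each from A, C = 94*2 = 188 chips; eligible A, C

Pot 1: 109 chips, eligible: A, C, D
Pot 2: 188 chips, eligible: A, C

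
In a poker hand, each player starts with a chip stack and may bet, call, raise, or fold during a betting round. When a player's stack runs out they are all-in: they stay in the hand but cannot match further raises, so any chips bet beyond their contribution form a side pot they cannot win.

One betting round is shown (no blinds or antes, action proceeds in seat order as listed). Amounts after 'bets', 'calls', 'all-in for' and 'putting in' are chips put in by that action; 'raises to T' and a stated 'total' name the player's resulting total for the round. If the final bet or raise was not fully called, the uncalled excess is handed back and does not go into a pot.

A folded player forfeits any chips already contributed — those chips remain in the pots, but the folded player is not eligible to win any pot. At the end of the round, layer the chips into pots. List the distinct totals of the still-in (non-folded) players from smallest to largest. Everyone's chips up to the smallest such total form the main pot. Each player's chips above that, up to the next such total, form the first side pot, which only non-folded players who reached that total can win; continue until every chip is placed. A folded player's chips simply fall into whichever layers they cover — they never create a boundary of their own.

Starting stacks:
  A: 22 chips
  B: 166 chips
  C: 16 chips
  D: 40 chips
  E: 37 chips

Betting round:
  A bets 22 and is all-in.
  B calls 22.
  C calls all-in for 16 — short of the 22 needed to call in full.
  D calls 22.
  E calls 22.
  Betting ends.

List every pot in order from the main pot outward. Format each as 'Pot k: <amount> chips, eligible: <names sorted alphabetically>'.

Pot 1: 80 chips, eligible: A, B, C, D, E
Pot 2: 24 chips, eligible: A, B, D, E

Derivation:
Contributions: A=22, B=22, C=16, D=22, E=22
Pot levels (distinct totals of non-folded players): 16, 22
Layer 1-16: 16 each from A, B, C, D, E = 16*5 = 80 chips; eligible A, B, C, D, E
Layer 17-22: 6 each from A, B, D, E = 6*4 = 24 chips; eligible A, B, D, E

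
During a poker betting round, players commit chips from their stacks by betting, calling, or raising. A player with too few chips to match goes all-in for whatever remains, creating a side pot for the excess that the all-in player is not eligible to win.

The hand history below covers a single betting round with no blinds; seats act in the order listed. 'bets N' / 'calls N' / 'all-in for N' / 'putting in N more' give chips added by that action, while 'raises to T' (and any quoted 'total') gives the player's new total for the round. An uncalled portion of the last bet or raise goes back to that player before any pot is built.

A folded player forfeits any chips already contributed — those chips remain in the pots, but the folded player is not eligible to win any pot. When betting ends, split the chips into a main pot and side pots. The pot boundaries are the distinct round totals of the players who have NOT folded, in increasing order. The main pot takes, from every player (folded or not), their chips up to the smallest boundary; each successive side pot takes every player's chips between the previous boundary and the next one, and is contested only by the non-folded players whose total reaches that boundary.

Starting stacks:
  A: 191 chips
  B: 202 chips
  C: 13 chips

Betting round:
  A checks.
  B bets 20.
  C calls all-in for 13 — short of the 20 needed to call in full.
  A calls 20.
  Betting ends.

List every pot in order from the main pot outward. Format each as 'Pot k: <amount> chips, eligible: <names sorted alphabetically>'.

Pot 1: 39 chips, eligible: A, B, C
Pot 2: 14 chips, eligible: A, B

Derivation:
Contributions: A=20, B=20, C=13
Pot levels (distinct totals of non-folded players): 13, 20
Layer 1-13: 13 each from A, B, C = 13*3 = 39 chips; eligible A, B, C
Layer 14-20: 7 each from A, B = 7*2 = 14 chips; eligible A, B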